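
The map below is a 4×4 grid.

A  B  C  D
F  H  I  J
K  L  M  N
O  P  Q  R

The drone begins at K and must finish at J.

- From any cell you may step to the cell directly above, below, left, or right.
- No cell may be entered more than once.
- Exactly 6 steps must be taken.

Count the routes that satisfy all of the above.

24

Need simple routes of exactly 6 moves from K to J (Manhattan distance 4, so 1 moves are spent on a detour and 1 undoing it).
Branch systematically from the start, pruning whenever the remaining move budget drops below the Manhattan distance to J or differs from it in parity. Grouping the completions by first move — via F: 9; via O: 6; via L: 9 — and summing: 9 + 6 + 9 = 24.
That gives 24 routes.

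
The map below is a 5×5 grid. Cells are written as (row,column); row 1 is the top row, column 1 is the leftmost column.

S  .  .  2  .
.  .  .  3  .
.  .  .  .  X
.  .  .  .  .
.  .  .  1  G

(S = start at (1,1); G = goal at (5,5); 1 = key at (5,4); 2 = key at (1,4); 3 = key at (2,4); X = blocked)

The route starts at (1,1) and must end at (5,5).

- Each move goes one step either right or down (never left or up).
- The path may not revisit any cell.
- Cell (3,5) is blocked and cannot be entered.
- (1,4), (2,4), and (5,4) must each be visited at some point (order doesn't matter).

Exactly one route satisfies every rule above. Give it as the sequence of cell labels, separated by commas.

(1,1), (1,2), (1,3), (1,4), (2,4), (3,4), (4,4), (5,4), (5,5)

Moves only go right or down, so the column and row indices never decrease.
Route from (1,1): 3× right (reaching (1,4)), 4× down (reaching (5,4)), right to (5,5) — 8 moves in all.
Check: all required cells visited.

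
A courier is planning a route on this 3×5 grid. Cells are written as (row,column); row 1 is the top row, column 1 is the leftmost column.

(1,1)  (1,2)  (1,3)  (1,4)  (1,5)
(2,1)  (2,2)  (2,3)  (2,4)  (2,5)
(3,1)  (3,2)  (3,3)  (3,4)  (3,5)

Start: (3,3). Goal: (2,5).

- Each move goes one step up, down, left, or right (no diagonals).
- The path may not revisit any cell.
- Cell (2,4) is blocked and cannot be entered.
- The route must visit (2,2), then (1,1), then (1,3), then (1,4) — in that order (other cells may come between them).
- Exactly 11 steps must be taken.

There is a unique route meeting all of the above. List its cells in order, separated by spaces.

The waypoints must appear in the order (2,2), (1,1), (1,3), (1,4), with no cell reused.
Route from (3,3): up 1 to (2,3), left 1 to (2,2), down 1 to (3,2), left 1 to (3,1), up 2 to (1,1), right 4 to (1,5), down 1 to (2,5) — 11 moves in all.
Check: order respected ((2,2) at step 2, (1,1) at step 6, (1,3) at step 8, (1,4) at step 9); 11 moves as required.

(3,3) (2,3) (2,2) (3,2) (3,1) (2,1) (1,1) (1,2) (1,3) (1,4) (1,5) (2,5)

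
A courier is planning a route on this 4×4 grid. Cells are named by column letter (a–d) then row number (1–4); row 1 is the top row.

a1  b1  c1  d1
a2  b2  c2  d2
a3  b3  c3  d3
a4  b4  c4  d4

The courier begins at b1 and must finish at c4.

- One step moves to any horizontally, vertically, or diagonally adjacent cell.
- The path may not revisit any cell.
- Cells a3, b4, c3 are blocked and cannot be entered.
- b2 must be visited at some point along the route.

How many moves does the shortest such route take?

Any route passes through b2 somewhere between b1 and c4. Summing Chebyshev distances along the two legs (b1 → b2 → c4) gives a lower bound of 1 + 2 = 3 moves.
A route of 3 moves achieves this: b1 → b2 → b3 → c4.
Since 3 matches the lower bound, it is optimal.

3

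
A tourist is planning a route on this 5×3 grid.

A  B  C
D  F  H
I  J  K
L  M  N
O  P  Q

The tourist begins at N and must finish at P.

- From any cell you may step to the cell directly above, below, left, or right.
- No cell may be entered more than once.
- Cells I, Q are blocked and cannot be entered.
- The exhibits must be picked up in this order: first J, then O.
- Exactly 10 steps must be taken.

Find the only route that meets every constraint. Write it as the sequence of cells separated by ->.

N -> K -> H -> C -> B -> F -> J -> M -> L -> O -> P

The waypoints must appear in the order J, O, with no cell reused.
Route from N: 3× up (reaching C), left to B, 3× down (reaching M), left to L, down to O, right to P — 10 moves in all.
Check: order respected (J at step 6, O at step 9); 10 moves as required.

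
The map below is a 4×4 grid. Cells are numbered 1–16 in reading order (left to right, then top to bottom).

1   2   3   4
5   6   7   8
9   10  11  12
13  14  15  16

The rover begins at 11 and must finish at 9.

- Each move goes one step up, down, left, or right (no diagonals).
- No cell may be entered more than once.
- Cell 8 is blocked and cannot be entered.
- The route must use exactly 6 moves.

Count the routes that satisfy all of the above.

9

Need simple routes of exactly 6 moves from 11 to 9 (Manhattan distance 2, so 2 moves are spent on a detour and 2 undoing it).
Branch systematically from the start, pruning whenever the remaining move budget drops below the Manhattan distance to 9 or differs from it in parity. Grouping the completions by first move — via 7: 5; via 15: 1; via 10: 1; via 12: 2 — and summing: 5 + 1 + 1 + 2 = 9.
That gives 9 routes.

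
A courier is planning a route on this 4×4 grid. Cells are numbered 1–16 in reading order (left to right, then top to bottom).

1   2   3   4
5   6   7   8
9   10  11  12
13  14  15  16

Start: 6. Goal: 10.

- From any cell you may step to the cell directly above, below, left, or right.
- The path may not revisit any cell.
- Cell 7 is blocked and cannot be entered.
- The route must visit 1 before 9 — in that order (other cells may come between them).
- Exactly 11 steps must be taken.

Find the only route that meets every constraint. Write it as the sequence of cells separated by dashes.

The waypoints must appear in the order 1, 9, with no cell reused.
Route from 6: up 1 to 2, left 1 to 1, down 3 to 13, right 3 to 16, up 1 to 12, left 2 to 10 — 11 moves in all.
Check: order respected (1 at step 2, 9 at step 4); 11 moves as required.

6 - 2 - 1 - 5 - 9 - 13 - 14 - 15 - 16 - 12 - 11 - 10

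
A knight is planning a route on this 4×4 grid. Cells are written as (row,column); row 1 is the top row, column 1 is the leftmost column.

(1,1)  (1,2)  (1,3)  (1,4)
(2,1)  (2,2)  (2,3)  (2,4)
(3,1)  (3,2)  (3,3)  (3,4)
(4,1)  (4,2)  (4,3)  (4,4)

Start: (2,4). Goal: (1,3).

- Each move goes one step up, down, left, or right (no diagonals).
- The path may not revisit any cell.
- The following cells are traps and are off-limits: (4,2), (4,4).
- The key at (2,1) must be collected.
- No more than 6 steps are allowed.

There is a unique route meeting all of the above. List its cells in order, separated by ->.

(2,4) -> (2,3) -> (2,2) -> (2,1) -> (1,1) -> (1,2) -> (1,3)

The 6-move cap with required stops at (2,1) leaves no slack for detours.
Route from (2,4): 3× left (reaching (2,1)), up to (1,1), 2× right (reaching (1,3)) — 6 moves in all.
Check: all required cells visited; 6 ≤ 6 moves.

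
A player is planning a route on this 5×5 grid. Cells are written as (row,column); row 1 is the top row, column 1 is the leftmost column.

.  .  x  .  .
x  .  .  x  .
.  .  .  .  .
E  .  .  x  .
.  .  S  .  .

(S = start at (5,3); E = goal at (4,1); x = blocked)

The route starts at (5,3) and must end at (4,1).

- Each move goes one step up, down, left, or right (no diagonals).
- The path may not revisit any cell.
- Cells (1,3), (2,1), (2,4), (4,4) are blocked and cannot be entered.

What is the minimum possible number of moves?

The Manhattan distance from (5,3) to (4,1) is |5−4| + |3−1| = 3, so at least 3 moves are needed.
A route of 3 moves achieves this: (5,3) → (4,3) → (4,2) → (4,1).
Since 3 matches the lower bound, it is optimal.

3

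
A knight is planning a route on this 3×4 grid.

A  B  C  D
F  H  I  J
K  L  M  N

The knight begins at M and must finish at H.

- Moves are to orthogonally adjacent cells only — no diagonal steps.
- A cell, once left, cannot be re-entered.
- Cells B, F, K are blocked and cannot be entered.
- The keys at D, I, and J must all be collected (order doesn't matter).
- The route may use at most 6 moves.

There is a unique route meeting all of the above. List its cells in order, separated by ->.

M -> N -> J -> D -> C -> I -> H

Any route must reach D, I, and J and still end at H within 6 moves, so the order of the required stops is forced.
Route from M: right 1 to N, up 2 to D, left 1 to C, down 1 to I, left 1 to H — 6 moves in all.
Check: all required cells visited; 6 ≤ 6 moves.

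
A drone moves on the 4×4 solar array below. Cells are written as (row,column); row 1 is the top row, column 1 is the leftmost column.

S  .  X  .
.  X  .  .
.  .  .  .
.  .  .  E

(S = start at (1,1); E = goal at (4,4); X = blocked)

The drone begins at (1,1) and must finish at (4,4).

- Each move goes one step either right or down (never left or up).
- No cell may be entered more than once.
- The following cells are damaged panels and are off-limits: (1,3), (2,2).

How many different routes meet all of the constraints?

4

A right/down-only route from (1,1) to (4,4) makes exactly 3 down-moves and 3 right-moves in some order.
With no other constraints that would be C(6,3) = 20 routes.
Subtract routes through each blocked cell (inclusion–exclusion for overlaps): − through (1,3): 4 − through (2,2): 12 → 4.
That gives 4 routes.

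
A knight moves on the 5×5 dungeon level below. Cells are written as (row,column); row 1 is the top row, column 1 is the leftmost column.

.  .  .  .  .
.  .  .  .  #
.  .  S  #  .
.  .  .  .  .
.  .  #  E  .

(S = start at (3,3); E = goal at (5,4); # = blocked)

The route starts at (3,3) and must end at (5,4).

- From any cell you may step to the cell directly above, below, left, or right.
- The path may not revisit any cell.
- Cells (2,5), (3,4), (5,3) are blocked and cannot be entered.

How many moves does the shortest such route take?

3

The Manhattan distance from (3,3) to (5,4) is |3−5| + |3−4| = 3, so at least 3 moves are needed.
A route of 3 moves achieves this: (3,3) → (4,3) → (4,4) → (5,4).
Since 3 matches the lower bound, it is optimal.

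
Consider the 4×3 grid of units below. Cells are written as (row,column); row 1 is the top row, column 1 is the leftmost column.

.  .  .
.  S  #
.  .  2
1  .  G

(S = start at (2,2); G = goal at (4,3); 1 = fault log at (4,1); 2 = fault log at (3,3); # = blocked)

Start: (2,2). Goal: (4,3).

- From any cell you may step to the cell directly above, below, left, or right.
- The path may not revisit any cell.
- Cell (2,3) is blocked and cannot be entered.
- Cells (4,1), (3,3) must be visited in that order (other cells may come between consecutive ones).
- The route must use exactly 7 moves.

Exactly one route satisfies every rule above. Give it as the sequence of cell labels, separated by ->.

The waypoints must appear in the order (4,1), (3,3), with no cell reused.
Route from (2,2): left 1 to (2,1), down 2 to (4,1), right 1 to (4,2), up 1 to (3,2), right 1 to (3,3), down 1 to (4,3) — 7 moves in all.
Check: order respected (1 at step 3, 2 at step 6); 7 moves as required.

(2,2) -> (2,1) -> (3,1) -> (4,1) -> (4,2) -> (3,2) -> (3,3) -> (4,3)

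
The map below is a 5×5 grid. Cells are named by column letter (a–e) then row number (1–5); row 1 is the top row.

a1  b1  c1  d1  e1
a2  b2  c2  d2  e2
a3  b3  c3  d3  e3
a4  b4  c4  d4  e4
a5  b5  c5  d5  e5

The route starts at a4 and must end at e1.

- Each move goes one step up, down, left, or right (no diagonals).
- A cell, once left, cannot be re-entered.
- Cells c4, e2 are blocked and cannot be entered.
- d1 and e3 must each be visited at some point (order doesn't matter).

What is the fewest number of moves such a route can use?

11

Any route passes through d1 and e3 in some order between a4 and e1. Summing Manhattan distances along each leg and taking the cheapest ordering (a4 → e3 → d1 → e1) gives a lower bound of 5 + 3 + 1 = 9 moves.
The shortest route satisfying every rule uses 11 moves: a4 → a5 → b5 → c5 → d5 → d4 → e4 → e3 → d3 → d2 → d1 → e1.
The bound of 9 isn't tight here; checking systematically, no route of length 9 through 10 satisfies every constraint, so 11 is the minimum.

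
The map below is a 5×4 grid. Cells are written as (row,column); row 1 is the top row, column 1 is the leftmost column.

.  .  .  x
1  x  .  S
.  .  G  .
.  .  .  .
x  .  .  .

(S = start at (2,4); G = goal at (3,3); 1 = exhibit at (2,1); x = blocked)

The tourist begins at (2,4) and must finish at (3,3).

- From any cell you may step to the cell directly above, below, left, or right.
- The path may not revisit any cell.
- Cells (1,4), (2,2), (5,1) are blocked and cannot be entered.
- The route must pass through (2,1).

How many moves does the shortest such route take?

Any route passes through (2,1) somewhere between (2,4) and (3,3). Summing Manhattan distances along the two legs ((2,4) → (2,1) → (3,3)) gives a lower bound of 3 + 3 = 6 moves.
That bound ignores the blocked cells. Measuring each leg by the fewest moves that actually steer around them ((2,4)→(2,1): 5; (2,1)→(3,3): 3) raises the lower bound to 8.
A route of 8 moves exists: (2,4) → (2,3) → (1,3) → (1,2) → (1,1) → (2,1) → (3,1) → (3,2) → (3,3).
Since 8 matches that lower bound, it is optimal.

8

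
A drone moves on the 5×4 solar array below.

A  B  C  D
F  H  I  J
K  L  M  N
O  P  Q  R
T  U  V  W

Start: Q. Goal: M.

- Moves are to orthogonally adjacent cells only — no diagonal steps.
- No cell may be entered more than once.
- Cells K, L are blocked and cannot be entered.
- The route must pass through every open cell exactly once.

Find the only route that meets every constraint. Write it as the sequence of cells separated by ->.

Q -> P -> O -> T -> U -> V -> W -> R -> N -> J -> D -> C -> B -> A -> F -> H -> I -> M

Need to visit all 18 open cells exactly once, starting at Q and ending at M.
Cell D has only two open neighbours (J and C), so the path must pass straight through it: one of those is the cell it's entered from and the other is where it exits.
Route from Q: 2× left (reaching O), down to T, 3× right (reaching W), 4× up (reaching D), 3× left (reaching A), down to F, 2× right (reaching I), down to M — 17 moves in all.
Check: all 18 open cells covered.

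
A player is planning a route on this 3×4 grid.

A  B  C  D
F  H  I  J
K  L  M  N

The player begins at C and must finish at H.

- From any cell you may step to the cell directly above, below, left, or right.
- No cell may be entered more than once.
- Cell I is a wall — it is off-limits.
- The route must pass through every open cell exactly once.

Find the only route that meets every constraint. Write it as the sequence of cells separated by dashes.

C - D - J - N - M - L - K - F - A - B - H

Need to visit all 11 open cells exactly once, starting at C and ending at H.
Route from C: right to D, 2× down (reaching N), 3× left (reaching K), 2× up (reaching A), right to B, down to H — 10 moves in all.
Check: all 11 open cells covered.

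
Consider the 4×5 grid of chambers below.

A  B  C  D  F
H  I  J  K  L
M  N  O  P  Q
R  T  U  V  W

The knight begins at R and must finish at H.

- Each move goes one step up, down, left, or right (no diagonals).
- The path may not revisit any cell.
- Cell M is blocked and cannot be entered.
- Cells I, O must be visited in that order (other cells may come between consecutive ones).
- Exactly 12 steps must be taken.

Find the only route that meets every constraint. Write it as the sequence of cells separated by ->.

R -> T -> N -> I -> J -> O -> P -> K -> D -> C -> B -> A -> H

The waypoints must appear in the order I, O, with no cell reused.
Route from R: right 1 to T, up 2 to I, right 1 to J, down 1 to O, right 1 to P, up 2 to D, left 3 to A, down 1 to H — 12 moves in all.
Check: order respected (I at step 3, O at step 5); 12 moves as required.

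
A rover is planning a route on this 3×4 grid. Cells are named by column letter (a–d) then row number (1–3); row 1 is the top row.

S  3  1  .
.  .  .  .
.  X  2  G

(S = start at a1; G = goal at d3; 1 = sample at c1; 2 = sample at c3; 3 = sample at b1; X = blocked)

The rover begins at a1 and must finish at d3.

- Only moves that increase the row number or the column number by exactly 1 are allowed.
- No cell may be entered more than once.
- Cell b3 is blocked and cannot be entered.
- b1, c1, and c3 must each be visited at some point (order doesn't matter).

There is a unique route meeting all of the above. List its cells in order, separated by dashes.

a1 - b1 - c1 - c2 - c3 - d3

Moves only go right or down, so the column and row indices never decrease.
Route from a1: 2× right (reaching c1), 2× down (reaching c3), right to d3 — 5 moves in all.
Check: all required cells visited.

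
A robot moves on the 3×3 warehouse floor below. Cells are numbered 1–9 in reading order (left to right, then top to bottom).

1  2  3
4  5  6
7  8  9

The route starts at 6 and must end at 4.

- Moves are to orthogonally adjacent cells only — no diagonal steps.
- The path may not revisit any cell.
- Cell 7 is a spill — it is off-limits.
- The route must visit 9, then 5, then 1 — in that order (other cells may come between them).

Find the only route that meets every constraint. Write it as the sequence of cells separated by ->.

6 -> 9 -> 8 -> 5 -> 2 -> 1 -> 4

The waypoints must appear in the order 9, 5, 1, with no cell reused.
Route from 6: down 1 to 9, left 1 to 8, up 2 to 2, left 1 to 1, down 1 to 4 — 6 moves in all.
Check: order respected (9 at step 1, 5 at step 3, 1 at step 5).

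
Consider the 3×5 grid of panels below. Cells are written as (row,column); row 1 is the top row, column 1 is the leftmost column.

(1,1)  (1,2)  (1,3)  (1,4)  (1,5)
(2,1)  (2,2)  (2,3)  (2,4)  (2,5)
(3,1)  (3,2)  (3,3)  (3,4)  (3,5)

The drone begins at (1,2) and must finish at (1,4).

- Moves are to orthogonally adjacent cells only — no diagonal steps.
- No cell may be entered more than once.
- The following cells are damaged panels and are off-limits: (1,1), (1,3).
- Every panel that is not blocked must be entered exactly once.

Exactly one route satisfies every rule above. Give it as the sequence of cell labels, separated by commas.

(1,2), (2,2), (2,1), (3,1), (3,2), (3,3), (2,3), (2,4), (3,4), (3,5), (2,5), (1,5), (1,4)

Need to visit all 13 open cells exactly once, starting at (1,2) and ending at (1,4).
Route from (1,2): down to (2,2), left to (2,1), down to (3,1), 2× right (reaching (3,3)), up to (2,3), right to (2,4), down to (3,4), right to (3,5), 2× up (reaching (1,5)), left to (1,4) — 12 moves in all.
Check: all 13 open cells covered.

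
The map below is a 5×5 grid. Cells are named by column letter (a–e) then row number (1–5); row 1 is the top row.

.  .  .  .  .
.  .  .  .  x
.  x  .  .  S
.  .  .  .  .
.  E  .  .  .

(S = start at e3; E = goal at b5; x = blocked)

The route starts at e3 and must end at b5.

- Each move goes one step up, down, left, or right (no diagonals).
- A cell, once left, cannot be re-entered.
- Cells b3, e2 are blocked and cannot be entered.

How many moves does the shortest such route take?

The Manhattan distance from e3 to b5 is |3−5| + |5−2| = 5, so at least 5 moves are needed.
A route of 5 moves achieves this: e3 → e4 → e5 → d5 → c5 → b5.
Since 5 matches the lower bound, it is optimal.

5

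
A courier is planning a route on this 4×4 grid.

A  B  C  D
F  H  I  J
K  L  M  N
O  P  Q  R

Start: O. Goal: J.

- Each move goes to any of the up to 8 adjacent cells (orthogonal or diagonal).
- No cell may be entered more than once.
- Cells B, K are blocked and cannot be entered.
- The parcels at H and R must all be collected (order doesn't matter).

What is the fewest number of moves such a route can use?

Any route passes through H and R in some order between O and J. Summing Chebyshev distances along each leg and taking the cheapest ordering (O → H → R → J) gives a lower bound of 2 + 2 + 2 = 6 moves.
A route of 6 moves achieves this: O → L → H → M → R → N → J.
Since 6 matches the lower bound, it is optimal.

6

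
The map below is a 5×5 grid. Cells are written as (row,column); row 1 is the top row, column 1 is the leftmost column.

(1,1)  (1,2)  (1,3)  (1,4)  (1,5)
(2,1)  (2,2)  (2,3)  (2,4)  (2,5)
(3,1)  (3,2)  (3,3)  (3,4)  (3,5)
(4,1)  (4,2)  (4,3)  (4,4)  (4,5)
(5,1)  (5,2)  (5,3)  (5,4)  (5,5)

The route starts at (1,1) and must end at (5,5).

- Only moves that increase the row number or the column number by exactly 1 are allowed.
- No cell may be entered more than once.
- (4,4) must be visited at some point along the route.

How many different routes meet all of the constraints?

A right/down-only route from (1,1) to (5,5) makes exactly 4 down-moves and 4 right-moves in some order.
With no other constraints that would be C(8,4) = 70 routes.
Split at (4,4) and multiply the segment counts: (1,1)→(4,4): 20; (4,4)→(5,5): 2; product = 40.
That gives 40 routes.

40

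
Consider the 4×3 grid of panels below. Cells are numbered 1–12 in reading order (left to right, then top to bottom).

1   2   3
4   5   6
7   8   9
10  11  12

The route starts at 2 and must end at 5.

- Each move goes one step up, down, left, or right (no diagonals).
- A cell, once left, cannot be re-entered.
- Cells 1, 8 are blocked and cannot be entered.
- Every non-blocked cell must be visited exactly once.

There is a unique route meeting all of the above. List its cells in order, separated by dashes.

2 - 3 - 6 - 9 - 12 - 11 - 10 - 7 - 4 - 5

Need to visit all 10 open cells exactly once, starting at 2 and ending at 5.
Cell 11 has only two open neighbours (10 and 12), so the path must pass straight through it: one of those is the cell it's entered from and the other is where it exits.
Route from 2: right 1 to 3, down 3 to 12, left 2 to 10, up 2 to 4, right 1 to 5 — 9 moves in all.
Check: all 10 open cells covered.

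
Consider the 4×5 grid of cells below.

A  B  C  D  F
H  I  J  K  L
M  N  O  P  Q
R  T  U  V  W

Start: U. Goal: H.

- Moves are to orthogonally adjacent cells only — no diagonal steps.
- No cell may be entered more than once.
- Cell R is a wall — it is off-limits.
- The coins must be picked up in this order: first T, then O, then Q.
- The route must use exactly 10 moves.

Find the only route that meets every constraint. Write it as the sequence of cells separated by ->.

U -> T -> N -> O -> P -> Q -> L -> K -> J -> I -> H

The waypoints must appear in the order T, O, Q, with no cell reused.
Route from U: left 1 to T, up 1 to N, right 3 to Q, up 1 to L, left 4 to H — 10 moves in all.
Check: order respected (T at step 1, O at step 3, Q at step 5); 10 moves as required.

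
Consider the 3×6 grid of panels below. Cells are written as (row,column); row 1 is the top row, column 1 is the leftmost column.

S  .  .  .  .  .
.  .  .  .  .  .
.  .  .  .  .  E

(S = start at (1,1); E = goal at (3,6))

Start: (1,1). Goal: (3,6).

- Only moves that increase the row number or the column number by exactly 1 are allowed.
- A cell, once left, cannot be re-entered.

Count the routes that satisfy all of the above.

A right/down-only route from (1,1) to (3,6) makes exactly 2 down-moves and 5 right-moves in some order.
With no other constraints that would be C(7,2) = 21 routes.
That gives 21 routes.

21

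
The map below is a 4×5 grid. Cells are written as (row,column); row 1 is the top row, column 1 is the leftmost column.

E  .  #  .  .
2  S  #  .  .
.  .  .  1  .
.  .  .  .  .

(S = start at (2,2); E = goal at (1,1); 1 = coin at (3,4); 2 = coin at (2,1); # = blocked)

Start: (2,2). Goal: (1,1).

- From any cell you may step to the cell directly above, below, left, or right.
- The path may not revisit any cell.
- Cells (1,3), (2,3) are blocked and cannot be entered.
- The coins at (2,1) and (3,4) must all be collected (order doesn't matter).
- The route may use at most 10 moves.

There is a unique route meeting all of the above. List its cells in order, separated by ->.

(2,2) -> (3,2) -> (3,3) -> (3,4) -> (4,4) -> (4,3) -> (4,2) -> (4,1) -> (3,1) -> (2,1) -> (1,1)

Any route must reach (2,1) and (3,4) and still end at (1,1) within 10 moves, so the order of the required stops is forced.
Route from (2,2): down to (3,2), 2× right (reaching (3,4)), down to (4,4), 3× left (reaching (4,1)), 3× up (reaching (1,1)) — 10 moves in all.
Check: all required cells visited; 10 ≤ 10 moves.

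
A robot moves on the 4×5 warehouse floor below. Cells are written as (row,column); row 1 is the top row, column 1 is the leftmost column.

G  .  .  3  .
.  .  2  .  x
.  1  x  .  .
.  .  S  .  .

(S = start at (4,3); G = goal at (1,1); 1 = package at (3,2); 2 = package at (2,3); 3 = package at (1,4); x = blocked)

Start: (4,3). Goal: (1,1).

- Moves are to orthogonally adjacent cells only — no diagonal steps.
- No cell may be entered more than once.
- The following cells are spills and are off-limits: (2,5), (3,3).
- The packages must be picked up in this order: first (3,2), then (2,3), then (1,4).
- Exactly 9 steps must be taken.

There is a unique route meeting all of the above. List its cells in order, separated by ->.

The waypoints must appear in the order (3,2), (2,3), (1,4), with no cell reused.
Route from (4,3): left to (4,2), 2× up (reaching (2,2)), 2× right (reaching (2,4)), up to (1,4), 3× left (reaching (1,1)) — 9 moves in all.
Check: order respected (1 at step 2, 2 at step 4, 3 at step 6); 9 moves as required.

(4,3) -> (4,2) -> (3,2) -> (2,2) -> (2,3) -> (2,4) -> (1,4) -> (1,3) -> (1,2) -> (1,1)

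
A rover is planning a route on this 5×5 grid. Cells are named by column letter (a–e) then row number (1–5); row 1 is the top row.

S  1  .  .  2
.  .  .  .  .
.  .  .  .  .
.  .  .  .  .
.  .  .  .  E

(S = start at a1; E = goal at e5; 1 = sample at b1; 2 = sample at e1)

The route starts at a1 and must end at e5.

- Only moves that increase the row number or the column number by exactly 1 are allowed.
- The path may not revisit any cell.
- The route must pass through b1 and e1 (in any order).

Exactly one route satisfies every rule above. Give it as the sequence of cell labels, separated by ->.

Moves only go right or down, so the column and row indices never decrease.
Route from a1: 4× right (reaching e1), 4× down (reaching e5) — 8 moves in all.
Check: all required cells visited.

a1 -> b1 -> c1 -> d1 -> e1 -> e2 -> e3 -> e4 -> e5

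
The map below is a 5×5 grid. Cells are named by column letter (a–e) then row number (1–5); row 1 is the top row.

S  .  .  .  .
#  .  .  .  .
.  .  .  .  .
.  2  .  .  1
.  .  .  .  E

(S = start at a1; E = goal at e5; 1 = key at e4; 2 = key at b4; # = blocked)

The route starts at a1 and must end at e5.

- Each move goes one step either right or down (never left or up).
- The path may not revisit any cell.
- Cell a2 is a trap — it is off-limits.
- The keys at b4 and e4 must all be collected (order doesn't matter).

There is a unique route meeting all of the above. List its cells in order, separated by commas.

a1, b1, b2, b3, b4, c4, d4, e4, e5

Moves only go right or down, so the column and row indices never decrease.
Route from a1: right 1 to b1, down 3 to b4, right 3 to e4, down 1 to e5 — 8 moves in all.
Check: all required cells visited.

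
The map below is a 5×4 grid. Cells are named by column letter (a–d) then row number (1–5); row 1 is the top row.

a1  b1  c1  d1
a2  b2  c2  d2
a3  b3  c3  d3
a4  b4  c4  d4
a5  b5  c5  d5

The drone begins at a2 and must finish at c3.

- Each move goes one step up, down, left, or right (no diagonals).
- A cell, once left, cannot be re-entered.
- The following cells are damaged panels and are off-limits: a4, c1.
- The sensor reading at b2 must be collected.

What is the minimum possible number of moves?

Any route passes through b2 somewhere between a2 and c3. Summing Manhattan distances along the two legs (a2 → b2 → c3) gives a lower bound of 1 + 2 = 3 moves.
A route of 3 moves achieves this: a2 → b2 → b3 → c3.
Since 3 matches the lower bound, it is optimal.

3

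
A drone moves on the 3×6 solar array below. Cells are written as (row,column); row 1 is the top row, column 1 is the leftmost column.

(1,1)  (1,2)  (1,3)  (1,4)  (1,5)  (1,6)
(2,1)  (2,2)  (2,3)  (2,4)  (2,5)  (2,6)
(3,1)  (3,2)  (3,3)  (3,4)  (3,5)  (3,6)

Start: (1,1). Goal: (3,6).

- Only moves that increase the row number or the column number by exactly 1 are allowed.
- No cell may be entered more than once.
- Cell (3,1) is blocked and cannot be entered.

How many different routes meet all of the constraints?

A right/down-only route from (1,1) to (3,6) makes exactly 2 down-moves and 5 right-moves in some order.
With no other constraints that would be C(7,2) = 21 routes.
Subtract routes through each blocked cell (inclusion–exclusion for overlaps): − through (3,1): 1 → 20.
That gives 20 routes.

20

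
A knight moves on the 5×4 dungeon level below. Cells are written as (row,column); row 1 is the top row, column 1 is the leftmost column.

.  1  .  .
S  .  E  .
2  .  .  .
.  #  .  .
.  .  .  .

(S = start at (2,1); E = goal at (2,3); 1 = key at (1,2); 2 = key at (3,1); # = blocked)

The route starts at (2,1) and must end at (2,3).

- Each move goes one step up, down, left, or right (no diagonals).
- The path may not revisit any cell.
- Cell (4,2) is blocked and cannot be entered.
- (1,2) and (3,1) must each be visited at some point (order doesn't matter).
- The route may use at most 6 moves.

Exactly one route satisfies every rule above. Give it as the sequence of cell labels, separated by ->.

(2,1) -> (3,1) -> (3,2) -> (2,2) -> (1,2) -> (1,3) -> (2,3)

The budget equals the shortest possible length, so every move has to be on a shortest route through the required cells.
Route from (2,1): down to (3,1), right to (3,2), 2× up (reaching (1,2)), right to (1,3), down to (2,3) — 6 moves in all.
Check: all required cells visited; 6 ≤ 6 moves.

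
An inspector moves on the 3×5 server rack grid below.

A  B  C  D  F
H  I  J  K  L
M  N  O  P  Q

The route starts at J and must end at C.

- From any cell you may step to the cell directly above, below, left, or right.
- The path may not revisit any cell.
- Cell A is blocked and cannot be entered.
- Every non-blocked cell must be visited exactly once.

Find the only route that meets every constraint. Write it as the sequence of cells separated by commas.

Need to visit all 14 open cells exactly once, starting at J and ending at C.
Route from J: right to K, up to D, right to F, 2× down (reaching Q), 4× left (reaching M), up to H, right to I, up to B, right to C — 13 moves in all.
Check: all 14 open cells covered.

J, K, D, F, L, Q, P, O, N, M, H, I, B, C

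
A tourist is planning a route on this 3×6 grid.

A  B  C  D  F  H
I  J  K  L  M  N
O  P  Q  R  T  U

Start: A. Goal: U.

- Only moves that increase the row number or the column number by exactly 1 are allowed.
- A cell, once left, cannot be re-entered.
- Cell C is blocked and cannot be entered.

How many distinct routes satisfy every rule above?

11

A right/down-only route from A to U makes exactly 2 down-moves and 5 right-moves in some order.
With no other constraints that would be C(7,2) = 21 routes.
Subtract routes through each blocked cell (inclusion–exclusion for overlaps): − through C: 10 → 11.
That gives 11 routes.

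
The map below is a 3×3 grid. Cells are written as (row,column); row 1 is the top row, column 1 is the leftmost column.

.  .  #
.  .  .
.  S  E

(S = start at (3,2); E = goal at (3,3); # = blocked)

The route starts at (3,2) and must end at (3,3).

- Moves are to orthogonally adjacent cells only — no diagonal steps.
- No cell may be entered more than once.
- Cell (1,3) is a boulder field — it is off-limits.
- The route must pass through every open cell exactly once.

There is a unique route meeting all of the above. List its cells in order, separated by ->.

Need to visit all 8 open cells exactly once, starting at (3,2) and ending at (3,3).
Cell (2,3) has only two open neighbours ((3,3) and (2,2)), so the path must pass straight through it: one of those is the cell it's entered from and the other is where it exits.
Route from (3,2): left to (3,1), 2× up (reaching (1,1)), right to (1,2), down to (2,2), right to (2,3), down to (3,3) — 7 moves in all.
Check: all 8 open cells covered.

(3,2) -> (3,1) -> (2,1) -> (1,1) -> (1,2) -> (2,2) -> (2,3) -> (3,3)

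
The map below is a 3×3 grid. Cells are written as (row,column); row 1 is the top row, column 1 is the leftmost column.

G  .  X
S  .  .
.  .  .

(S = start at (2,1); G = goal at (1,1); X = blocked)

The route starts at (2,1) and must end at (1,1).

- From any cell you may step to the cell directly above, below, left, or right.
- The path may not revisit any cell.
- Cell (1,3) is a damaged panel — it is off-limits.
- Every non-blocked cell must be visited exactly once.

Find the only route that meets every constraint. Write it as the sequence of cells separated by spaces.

(2,1) (3,1) (3,2) (3,3) (2,3) (2,2) (1,2) (1,1)

Need to visit all 8 open cells exactly once, starting at (2,1) and ending at (1,1).
Cell (2,3) has only two open neighbours ((3,3) and (2,2)), so the path must pass straight through it: one of those is the cell it's entered from and the other is where it exits.
Route from (2,1): down 1 to (3,1), right 2 to (3,3), up 1 to (2,3), left 1 to (2,2), up 1 to (1,2), left 1 to (1,1) — 7 moves in all.
Check: all 8 open cells covered.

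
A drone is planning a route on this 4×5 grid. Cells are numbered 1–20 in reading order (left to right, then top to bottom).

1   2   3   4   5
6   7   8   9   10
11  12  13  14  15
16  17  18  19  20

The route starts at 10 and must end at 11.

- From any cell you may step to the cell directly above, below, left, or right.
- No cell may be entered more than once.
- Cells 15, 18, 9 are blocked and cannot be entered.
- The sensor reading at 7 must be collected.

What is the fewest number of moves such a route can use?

7

Any route passes through 7 somewhere between 10 and 11. Summing Manhattan distances along the two legs (10 → 7 → 11) gives a lower bound of 3 + 2 = 5 moves.
That bound ignores the blocked cells. Measuring each leg by the fewest moves that actually steer around them (10→7: 5; 7→11: 2) raises the lower bound to 7.
A route of 7 moves exists: 10 → 5 → 4 → 3 → 8 → 7 → 12 → 11.
Since 7 matches that lower bound, it is optimal.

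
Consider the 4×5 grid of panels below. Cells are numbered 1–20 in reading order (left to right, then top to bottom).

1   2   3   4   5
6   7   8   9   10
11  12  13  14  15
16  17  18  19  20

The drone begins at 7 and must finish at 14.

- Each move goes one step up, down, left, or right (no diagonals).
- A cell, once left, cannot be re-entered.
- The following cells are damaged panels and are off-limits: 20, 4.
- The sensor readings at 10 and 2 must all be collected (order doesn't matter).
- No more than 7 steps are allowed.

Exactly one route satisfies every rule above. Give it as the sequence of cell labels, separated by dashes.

The budget equals the shortest possible length, so every move has to be on a shortest route through the required cells.
Route from 7: up 1 to 2, right 1 to 3, down 1 to 8, right 2 to 10, down 1 to 15, left 1 to 14 — 7 moves in all.
Check: all required cells visited; 7 ≤ 7 moves.

7 - 2 - 3 - 8 - 9 - 10 - 15 - 14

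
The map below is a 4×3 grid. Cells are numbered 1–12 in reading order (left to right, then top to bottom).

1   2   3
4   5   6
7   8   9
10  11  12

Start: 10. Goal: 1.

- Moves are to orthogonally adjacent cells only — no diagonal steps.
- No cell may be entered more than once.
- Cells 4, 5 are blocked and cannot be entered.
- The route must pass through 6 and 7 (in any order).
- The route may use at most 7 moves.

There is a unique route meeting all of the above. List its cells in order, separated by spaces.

10 7 8 9 6 3 2 1

The budget equals the shortest possible length, so every move has to be on a shortest route through the required cells.
Route from 10: up 1 to 7, right 2 to 9, up 2 to 3, left 2 to 1 — 7 moves in all.
Check: all required cells visited; 7 ≤ 7 moves.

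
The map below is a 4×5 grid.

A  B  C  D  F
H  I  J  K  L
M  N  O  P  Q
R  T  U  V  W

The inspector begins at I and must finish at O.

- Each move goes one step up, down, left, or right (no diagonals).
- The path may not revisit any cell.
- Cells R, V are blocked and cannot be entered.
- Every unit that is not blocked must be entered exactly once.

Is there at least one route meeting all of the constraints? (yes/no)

no

Cell W has only one open neighbour but is neither the start nor the goal, so a Hamiltonian route would have to both enter and leave it through the same neighbour — impossible without revisiting.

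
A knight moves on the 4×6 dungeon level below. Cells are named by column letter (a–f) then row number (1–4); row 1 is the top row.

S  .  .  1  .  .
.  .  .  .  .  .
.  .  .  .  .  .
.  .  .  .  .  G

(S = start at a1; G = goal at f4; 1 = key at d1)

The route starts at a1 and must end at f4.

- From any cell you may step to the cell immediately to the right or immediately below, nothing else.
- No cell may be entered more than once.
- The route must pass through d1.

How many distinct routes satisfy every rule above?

10

A right/down-only route from a1 to f4 makes exactly 3 down-moves and 5 right-moves in some order.
With no other constraints that would be C(8,3) = 56 routes.
Split at d1 and multiply the segment counts: a1→d1: 1; d1→f4: 10; product = 10.
That gives 10 routes.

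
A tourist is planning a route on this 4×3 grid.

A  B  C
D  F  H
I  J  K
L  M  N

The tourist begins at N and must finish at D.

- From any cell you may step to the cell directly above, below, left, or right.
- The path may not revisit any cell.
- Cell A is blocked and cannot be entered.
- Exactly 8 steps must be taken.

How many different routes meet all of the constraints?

4

Need simple routes of exactly 8 moves from N to D (Manhattan distance 4, so 2 moves are spent on a detour and 2 undoing it).
Enumerating: N K H C B F J I D | N K H F J M L I D | N M J K H C B F D | N M L I J K H F D.
That gives 4 routes.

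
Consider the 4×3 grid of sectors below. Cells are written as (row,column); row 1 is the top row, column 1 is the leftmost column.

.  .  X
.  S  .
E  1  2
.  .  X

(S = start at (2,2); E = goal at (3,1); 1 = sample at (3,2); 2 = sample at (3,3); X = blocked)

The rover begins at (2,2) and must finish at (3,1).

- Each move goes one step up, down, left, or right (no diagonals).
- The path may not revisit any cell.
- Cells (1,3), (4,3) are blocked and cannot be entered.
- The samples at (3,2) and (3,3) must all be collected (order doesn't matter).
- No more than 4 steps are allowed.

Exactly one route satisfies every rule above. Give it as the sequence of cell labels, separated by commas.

(2,2), (2,3), (3,3), (3,2), (3,1)

Any route must reach (3,2) and (3,3) and still end at (3,1) within 4 moves, so the order of the required stops is forced.
Route from (2,2): right 1 to (2,3), down 1 to (3,3), left 2 to (3,1) — 4 moves in all.
Check: all required cells visited; 4 ≤ 4 moves.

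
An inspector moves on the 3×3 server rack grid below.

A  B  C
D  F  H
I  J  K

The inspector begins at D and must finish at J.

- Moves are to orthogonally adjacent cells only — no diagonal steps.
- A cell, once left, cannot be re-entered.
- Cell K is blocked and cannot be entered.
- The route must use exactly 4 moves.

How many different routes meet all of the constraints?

1

Need simple routes of exactly 4 moves from D to J (Manhattan distance 2, so 1 moves are spent on a detour and 1 undoing it).
Enumerating: D A B F J.
That gives 1 route.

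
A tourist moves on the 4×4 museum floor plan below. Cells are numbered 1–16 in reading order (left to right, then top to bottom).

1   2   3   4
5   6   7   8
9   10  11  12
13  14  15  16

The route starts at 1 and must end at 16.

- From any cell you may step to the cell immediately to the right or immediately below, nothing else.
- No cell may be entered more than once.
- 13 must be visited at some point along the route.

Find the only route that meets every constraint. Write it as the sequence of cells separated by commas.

Moves only go right or down, so the column and row indices never decrease.
Route from 1: 3× down (reaching 13), 3× right (reaching 16) — 6 moves in all.
Check: all required cells visited.

1, 5, 9, 13, 14, 15, 16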